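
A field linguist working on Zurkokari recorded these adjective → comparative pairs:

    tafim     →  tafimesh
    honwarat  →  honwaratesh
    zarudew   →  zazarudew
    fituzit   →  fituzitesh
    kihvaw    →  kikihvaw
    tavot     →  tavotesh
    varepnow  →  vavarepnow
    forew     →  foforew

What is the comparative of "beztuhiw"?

varepnow and tavot both have last vowel 'o' yet inflect differently (vavarepnow, tavotesh), so the last vowel is not what conditions the rule; the final letter is.
"beztuhiw" ends in -w. The stems ending in -w (forew → foforew, varepnow → vavarepnow, kihvaw → kikihvaw) repeat the first consonant+vowel as a prefix.
So beztuhiw → bebeztuhiw.

bebeztuhiw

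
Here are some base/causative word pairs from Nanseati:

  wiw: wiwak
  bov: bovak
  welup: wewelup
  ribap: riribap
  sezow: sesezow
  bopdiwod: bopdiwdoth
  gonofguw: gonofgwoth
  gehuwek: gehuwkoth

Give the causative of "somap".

wiw and sezow both end in -w yet inflect differently (wiwak, sesezow), so the final letter is not what conditions the rule; the number of vowels is.
"somap" has 2 vowels. The stems with 2 vowels (welup → wewelup, ribap → riribap, sezow → sesezow) repeat the first consonant+vowel as a prefix.
So somap → sosomap.

sosomap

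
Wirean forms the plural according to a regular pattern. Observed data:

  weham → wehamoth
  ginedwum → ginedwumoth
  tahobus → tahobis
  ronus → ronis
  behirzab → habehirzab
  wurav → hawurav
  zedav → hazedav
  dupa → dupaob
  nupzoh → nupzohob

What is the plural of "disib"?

ginedwum and tahobus both have last vowel 'u' yet inflect differently (ginedwumoth, tahobis), so the last vowel is not what conditions the rule; the final letter is.
"disib" ends in -b. The one such stem in the data (behirzab → habehirzab) adds the prefix ha-, so the same rule applies.
So disib → hadisib.

hadisib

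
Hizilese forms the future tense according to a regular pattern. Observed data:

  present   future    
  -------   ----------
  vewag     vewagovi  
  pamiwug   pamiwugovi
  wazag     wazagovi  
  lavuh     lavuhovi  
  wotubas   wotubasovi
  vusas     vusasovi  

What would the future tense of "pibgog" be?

pibgogovi

Every pair shown (vewag → vewagovi, pamiwug → pamiwugovi, wazag → wazagovi, …) follows the same rule: add -ovi.
So pibgog → pibgogovi.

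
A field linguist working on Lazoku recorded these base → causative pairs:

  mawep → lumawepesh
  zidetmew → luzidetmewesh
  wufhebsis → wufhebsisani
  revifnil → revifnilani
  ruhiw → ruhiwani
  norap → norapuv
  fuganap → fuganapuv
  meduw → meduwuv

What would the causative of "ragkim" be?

zidetmew and ruhiw both end in -w yet inflect differently (luzidetmewesh, ruhiwani), so the final letter is not what conditions the rule; the last vowel is.
"ragkim" has last vowel 'i'. The stems whose last vowel is 'i' (wufhebsis → wufhebsisani, revifnil → revifnilani, ruhiw → ruhiwani) add -ani.
The other patterns: stems whose last vowel is 'e' add lu- … -esh around the stem; stems whose last vowel is 'a' or 'u' add -uv.
So ragkim → ragkimani.

ragkimani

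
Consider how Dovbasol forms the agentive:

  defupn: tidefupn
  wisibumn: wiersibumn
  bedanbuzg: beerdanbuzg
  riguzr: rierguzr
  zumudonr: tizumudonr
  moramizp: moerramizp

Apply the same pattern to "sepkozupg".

tisepkozupg

defupn and wisibumn both end in -n yet inflect differently (tidefupn, wiersibumn), so the final letter is not what conditions the rule; the second-to-last letter is.
"sepkozupg" has second-to-last letter 'p'. The one such stem in the data (defupn → tidefupn) adds the prefix ti-, so the same rule applies.
The other pattern: stems whose second-to-last letter is 'm' or 'z' insert -er- after the first vowel.
So sepkozupg → tisepkozupg.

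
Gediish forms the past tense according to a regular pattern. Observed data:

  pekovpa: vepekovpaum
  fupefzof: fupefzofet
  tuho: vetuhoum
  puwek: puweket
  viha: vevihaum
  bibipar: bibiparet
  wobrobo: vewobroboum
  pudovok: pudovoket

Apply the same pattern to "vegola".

vevegolaum

"vegola" ends in a vowel. The stems ending in a vowel (tuho → vetuhoum, pekovpa → vepekovpaum, viha → vevihaum) add ve- … -um around the stem.
The other pattern: stems ending in a consonant add -et.
So vegola → vevegolaum.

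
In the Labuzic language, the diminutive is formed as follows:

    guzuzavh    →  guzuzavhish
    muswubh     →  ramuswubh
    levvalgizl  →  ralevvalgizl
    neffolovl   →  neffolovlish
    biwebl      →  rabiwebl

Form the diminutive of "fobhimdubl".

rafobhimdubl

neffolovl and biwebl both end in -l yet inflect differently (neffolovlish, rabiwebl), so the final letter is not what conditions the rule; the second-to-last letter is.
"fobhimdubl" has second-to-last letter 'b'. The stems whose second-to-last letter is 'b' (biwebl → rabiwebl, muswubh → ramuswubh) add the prefix ra-.
The other pattern: stems whose second-to-last letter is 'v' add -ish.
So fobhimdubl → rafobhimdubl.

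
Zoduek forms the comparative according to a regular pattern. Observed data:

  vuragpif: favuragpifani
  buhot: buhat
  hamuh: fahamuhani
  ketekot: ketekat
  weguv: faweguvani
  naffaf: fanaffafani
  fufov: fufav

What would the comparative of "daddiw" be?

"daddiw" has last vowel 'i'. The one such stem in the data (vuragpif → favuragpifani) adds fa- … -ani around the stem, so the same rule applies.
The other pattern: stems whose last vowel is 'o' change the last vowel to 'a'.
So daddiw → fadaddiwani.

fadaddiwani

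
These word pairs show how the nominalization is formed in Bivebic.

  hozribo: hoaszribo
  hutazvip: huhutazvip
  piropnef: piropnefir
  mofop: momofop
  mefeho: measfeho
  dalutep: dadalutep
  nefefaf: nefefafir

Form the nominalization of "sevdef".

"sevdef" ends in -f. The stems ending in -f (nefefaf → nefefafir, piropnef → piropnefir) add -ir.
The other patterns: stems ending in -o insert -as- after the first vowel; stems ending in -p repeat the first consonant+vowel as a prefix.
So sevdef → sevdefir.

sevdefir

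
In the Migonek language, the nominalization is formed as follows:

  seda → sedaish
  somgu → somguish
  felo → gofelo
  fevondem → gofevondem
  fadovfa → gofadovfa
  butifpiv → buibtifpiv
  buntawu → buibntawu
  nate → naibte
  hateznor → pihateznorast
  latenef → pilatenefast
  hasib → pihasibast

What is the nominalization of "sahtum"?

"sahtum" begins with s-. The stems beginning with s- (seda → sedaish, somgu → somguish) add -ish.
So sahtum → sahtumish.

sahtumish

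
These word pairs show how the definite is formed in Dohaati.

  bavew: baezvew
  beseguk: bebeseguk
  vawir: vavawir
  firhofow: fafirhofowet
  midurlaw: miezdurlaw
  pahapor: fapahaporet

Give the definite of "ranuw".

vawir and pahapor both end in -r yet inflect differently (vavawir, fapahaporet), so the final letter is not what conditions the rule; the last vowel is.
"ranuw" has last vowel 'u'. The one such stem in the data (beseguk → bebeseguk) repeats the first consonant+vowel as a prefix (as does vawir), so the same rule applies.
So ranuw → raranuw.

raranuw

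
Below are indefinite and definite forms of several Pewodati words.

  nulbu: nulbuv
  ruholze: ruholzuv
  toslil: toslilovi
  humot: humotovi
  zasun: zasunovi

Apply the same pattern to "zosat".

zasun and nulbu both have last vowel 'u' yet inflect differently (zasunovi, nulbuv), so the last vowel is not what conditions the rule; whether the stem ends in a vowel or a consonant is.
"zosat" ends in a consonant. The stems ending in a consonant (zasun → zasunovi, toslil → toslilovi, humot → humotovi) add -ovi.
The other pattern: stems ending in a vowel drop the final letter and add -uv.
So zosat → zosatovi.

zosatovi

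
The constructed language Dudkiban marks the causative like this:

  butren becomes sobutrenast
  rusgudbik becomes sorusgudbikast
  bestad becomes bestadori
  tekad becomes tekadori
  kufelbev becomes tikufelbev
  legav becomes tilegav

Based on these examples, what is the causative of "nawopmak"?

butren and kufelbev both have last vowel 'e' yet inflect differently (sobutrenast, tikufelbev), so the last vowel is not what conditions the rule; the final letter is.
"nawopmak" ends in -k. The one such stem in the data (rusgudbik → sorusgudbikast) adds so- … -ast around the stem, so the same rule applies.
So nawopmak → sonawopmakast.

sonawopmakast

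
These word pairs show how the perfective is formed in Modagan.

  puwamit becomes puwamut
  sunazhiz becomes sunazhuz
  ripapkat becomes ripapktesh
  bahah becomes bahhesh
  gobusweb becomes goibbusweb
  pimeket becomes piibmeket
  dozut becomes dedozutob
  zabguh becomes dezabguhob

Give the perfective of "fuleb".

fuibleb

puwamit and ripapkat both end in -t yet inflect differently (puwamut, ripapktesh), so the final letter is not what conditions the rule; the last vowel is.
"fuleb" has last vowel 'e'. The stems whose last vowel is 'e' (gobusweb → goibbusweb, pimeket → piibmeket) insert -ib- after the first vowel.
The other patterns: stems whose last vowel is 'i' change the last vowel to 'u'; stems whose last vowel is 'a' delete the last vowel and add -esh; stems whose last vowel is 'u' add de- … -ob around the stem.
So fuleb → fuibleb.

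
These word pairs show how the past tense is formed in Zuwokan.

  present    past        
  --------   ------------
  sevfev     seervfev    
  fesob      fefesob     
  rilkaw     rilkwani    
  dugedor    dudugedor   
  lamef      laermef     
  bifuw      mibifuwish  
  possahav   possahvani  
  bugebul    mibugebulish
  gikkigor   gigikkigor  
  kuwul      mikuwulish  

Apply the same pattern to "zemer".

"zemer" has last vowel 'e'. The stems whose last vowel is 'e' (lamef → laermef, sevfev → seervfev) insert -er- after the first vowel.
The other patterns: stems whose last vowel is 'u' add mi- … -ish around the stem; stems whose last vowel is 'a' delete the last vowel and add -ani; stems whose last vowel is 'o' repeat the first consonant+vowel as a prefix.
So zemer → zeermer.

zeermer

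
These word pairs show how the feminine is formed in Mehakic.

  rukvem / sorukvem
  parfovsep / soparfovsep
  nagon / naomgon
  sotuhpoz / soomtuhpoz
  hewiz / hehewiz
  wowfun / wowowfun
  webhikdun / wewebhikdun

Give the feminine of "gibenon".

giombenon

sotuhpoz and hewiz both end in -z yet inflect differently (soomtuhpoz, hehewiz), so the final letter is not what conditions the rule; the last vowel is.
"gibenon" has last vowel 'o'. The stems whose last vowel is 'o' (nagon → naomgon, sotuhpoz → soomtuhpoz) insert -om- after the first vowel.
The other patterns: stems whose last vowel is 'e' add the prefix so-; stems whose last vowel is 'i' or 'u' repeat the first consonant+vowel as a prefix.
So gibenon → giombenon.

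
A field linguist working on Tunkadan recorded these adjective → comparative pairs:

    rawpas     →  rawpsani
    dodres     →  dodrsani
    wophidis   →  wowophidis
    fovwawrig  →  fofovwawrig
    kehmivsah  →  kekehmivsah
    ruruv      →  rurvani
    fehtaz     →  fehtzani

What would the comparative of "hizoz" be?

wophidis and rawpas both end in -s yet inflect differently (wowophidis, rawpsani), so the final letter is not what conditions the rule; the number of vowels is.
"hizoz" has 2 vowels. The stems with 2 vowels (rawpas → rawpsani, ruruv → rurvani, dodres → dodrsani) delete the last vowel and add -ani.
The other pattern: stems with 3 vowels repeat the first consonant+vowel as a prefix.
So hizoz → hizzani.

hizzani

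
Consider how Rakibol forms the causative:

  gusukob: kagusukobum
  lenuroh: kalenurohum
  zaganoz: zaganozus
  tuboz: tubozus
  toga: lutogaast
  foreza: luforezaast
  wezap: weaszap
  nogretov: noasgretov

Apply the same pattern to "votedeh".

gusukob and zaganoz both have last vowel 'o' yet inflect differently (kagusukobum, zaganozus), so the last vowel is not what conditions the rule; the final letter is.
"votedeh" ends in -h. The one such stem in the data (lenuroh → kalenurohum) adds ka- … -um around the stem, so the same rule applies.
The other patterns: stems ending in -z add -us; stems ending in -a add lu- … -ast around the stem; stems ending in -p or -v insert -as- after the first vowel.
So votedeh → kavotedehum.

kavotedehum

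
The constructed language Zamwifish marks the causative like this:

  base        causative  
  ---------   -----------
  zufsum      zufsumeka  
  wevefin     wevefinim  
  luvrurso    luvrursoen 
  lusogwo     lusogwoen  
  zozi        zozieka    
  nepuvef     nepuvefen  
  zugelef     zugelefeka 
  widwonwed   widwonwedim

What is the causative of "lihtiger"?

lihtigeren

"lihtiger" begins with l-. The stems beginning with l- (luvrurso → luvrursoen, lusogwo → lusogwoen) add -en.
So lihtiger → lihtigeren.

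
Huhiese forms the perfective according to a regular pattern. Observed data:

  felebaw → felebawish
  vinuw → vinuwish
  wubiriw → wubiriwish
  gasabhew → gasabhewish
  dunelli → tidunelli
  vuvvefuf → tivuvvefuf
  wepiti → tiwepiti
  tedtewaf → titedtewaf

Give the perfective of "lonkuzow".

lonkuzowish

wubiriw and dunelli both have last vowel 'i' yet inflect differently (wubiriwish, tidunelli), so the last vowel is not what conditions the rule; the final letter is.
"lonkuzow" ends in -w. The stems ending in -w (felebaw → felebawish, vinuw → vinuwish, wubiriw → wubiriwish) add -ish.
The other pattern: stems ending in -f or -i add the prefix ti-.
So lonkuzow → lonkuzowish.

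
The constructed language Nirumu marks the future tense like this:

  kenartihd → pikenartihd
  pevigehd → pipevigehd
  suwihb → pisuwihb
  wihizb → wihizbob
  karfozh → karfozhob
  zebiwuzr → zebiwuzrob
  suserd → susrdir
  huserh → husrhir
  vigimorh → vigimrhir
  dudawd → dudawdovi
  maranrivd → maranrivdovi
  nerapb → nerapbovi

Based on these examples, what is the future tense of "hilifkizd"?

suwihb and wihizb both end in -b yet inflect differently (pisuwihb, wihizbob), so the final letter is not what conditions the rule; the second-to-last letter is.
"hilifkizd" has second-to-last letter 'z'. The stems whose second-to-last letter is 'z' (wihizb → wihizbob, karfozh → karfozhob, zebiwuzr → zebiwuzrob) add -ob.
So hilifkizd → hilifkizdob.

hilifkizdob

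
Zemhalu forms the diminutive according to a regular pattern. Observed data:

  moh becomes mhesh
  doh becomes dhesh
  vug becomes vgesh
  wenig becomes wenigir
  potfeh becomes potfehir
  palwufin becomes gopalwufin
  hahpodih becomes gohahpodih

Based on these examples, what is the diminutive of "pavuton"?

vug and wenig both end in -g yet inflect differently (vgesh, wenigir), so the final letter is not what conditions the rule; the number of vowels is.
"pavuton" has 3 vowels. The stems with 3 vowels (palwufin → gopalwufin, hahpodih → gohahpodih) add the prefix go-.
The other patterns: stems with 1 vowel delete the last vowel and add -esh; stems with 2 vowels add -ir.
So pavuton → gopavuton.

gopavuton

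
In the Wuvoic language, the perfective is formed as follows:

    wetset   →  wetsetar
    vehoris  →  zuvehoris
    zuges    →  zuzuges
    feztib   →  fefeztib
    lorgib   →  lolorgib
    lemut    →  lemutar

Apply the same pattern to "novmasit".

novmasitar

wetset and zuges both have last vowel 'e' yet inflect differently (wetsetar, zuzuges), so the last vowel is not what conditions the rule; the final letter is.
"novmasit" ends in -t. The stems ending in -t (lemut → lemutar, wetset → wetsetar) add -ar.
So novmasit → novmasitar.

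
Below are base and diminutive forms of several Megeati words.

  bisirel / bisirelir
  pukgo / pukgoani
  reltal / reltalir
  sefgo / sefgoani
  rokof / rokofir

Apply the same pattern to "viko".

pukgo and rokof both have last vowel 'o' yet inflect differently (pukgoani, rokofir), so the last vowel is not what conditions the rule; whether the stem ends in a vowel or a consonant is.
"viko" ends in a vowel. The stems ending in a vowel (pukgo → pukgoani, sefgo → sefgoani) add -ani.
The other pattern: stems ending in a consonant add -ir.
So viko → vikoani.

vikoani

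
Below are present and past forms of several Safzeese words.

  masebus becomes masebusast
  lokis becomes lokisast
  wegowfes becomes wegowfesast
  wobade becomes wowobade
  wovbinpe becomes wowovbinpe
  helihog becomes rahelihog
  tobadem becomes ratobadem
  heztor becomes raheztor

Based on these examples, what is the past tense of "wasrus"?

wasrusast

wegowfes and wobade both have last vowel 'e' yet inflect differently (wegowfesast, wowobade), so the last vowel is not what conditions the rule; the final letter is.
"wasrus" ends in -s. The stems ending in -s (masebus → masebusast, lokis → lokisast, wegowfes → wegowfesast) add -ast.
So wasrus → wasrusast.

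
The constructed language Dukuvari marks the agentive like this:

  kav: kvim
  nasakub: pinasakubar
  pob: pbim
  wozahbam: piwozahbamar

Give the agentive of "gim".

gmim

"gim" has 1 vowel. The stems with 1 vowel (kav → kvim, pob → pbim) delete the last vowel and add -im.
The other pattern: stems with 3 vowels add pi- … -ar around the stem.
So gim → gmim.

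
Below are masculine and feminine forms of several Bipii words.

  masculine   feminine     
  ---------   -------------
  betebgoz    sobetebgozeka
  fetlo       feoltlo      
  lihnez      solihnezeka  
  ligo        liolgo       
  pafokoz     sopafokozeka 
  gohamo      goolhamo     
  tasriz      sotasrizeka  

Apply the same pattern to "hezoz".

sohezozeka

pafokoz and gohamo both have last vowel 'o' yet inflect differently (sopafokozeka, goolhamo), so the last vowel is not what conditions the rule; the final letter is.
"hezoz" ends in -z. The stems ending in -z (pafokoz → sopafokozeka, betebgoz → sobetebgozeka, lihnez → solihnezeka) add so- … -eka around the stem.
So hezoz → sohezozeka.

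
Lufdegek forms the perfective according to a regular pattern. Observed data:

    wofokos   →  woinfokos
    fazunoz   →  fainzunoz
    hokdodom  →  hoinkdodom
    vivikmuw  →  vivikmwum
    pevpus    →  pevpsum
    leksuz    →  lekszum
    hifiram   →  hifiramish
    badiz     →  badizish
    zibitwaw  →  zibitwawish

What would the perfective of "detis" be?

wofokos and pevpus both end in -s yet inflect differently (woinfokos, pevpsum), so the final letter is not what conditions the rule; the last vowel is.
"detis" has last vowel 'i'. The one such stem in the data (badiz → badizish) adds -ish, so the same rule applies.
So detis → detisish.

detisish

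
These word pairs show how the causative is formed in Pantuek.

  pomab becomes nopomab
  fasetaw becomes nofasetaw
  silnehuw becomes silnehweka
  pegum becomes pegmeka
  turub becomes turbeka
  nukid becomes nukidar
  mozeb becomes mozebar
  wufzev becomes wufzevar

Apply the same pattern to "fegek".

fegekar

fasetaw and silnehuw both end in -w yet inflect differently (nofasetaw, silnehweka), so the final letter is not what conditions the rule; the last vowel is.
"fegek" has last vowel 'e'. The stems whose last vowel is 'e' (mozeb → mozebar, wufzev → wufzevar) add -ar.
So fegek → fegekar.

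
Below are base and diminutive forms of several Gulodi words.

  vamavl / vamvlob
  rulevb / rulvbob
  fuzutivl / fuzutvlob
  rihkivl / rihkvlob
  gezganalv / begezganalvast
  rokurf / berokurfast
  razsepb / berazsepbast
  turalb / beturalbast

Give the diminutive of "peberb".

bepeberbast

rulevb and razsepb both end in -b yet inflect differently (rulvbob, berazsepbast), so the final letter is not what conditions the rule; the second-to-last letter is.
"peberb" has second-to-last letter 'r'. The one such stem in the data (rokurf → berokurfast) adds be- … -ast around the stem, so the same rule applies.
So peberb → bepeberbast.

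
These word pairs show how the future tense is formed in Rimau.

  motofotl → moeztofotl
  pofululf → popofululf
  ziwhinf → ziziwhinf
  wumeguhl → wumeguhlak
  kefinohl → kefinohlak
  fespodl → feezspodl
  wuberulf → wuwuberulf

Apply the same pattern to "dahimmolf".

dadahimmolf

kefinohl and fespodl both end in -l yet inflect differently (kefinohlak, feezspodl), so the final letter is not what conditions the rule; the second-to-last letter is.
"dahimmolf" has second-to-last letter 'l'. The stems whose second-to-last letter is 'l' (wuberulf → wuwuberulf, pofululf → popofululf) repeat the first consonant+vowel as a prefix.
So dahimmolf → dadahimmolf.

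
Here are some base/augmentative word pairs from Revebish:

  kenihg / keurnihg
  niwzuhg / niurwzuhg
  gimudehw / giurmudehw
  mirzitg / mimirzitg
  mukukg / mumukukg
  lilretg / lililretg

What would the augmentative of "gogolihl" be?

kenihg and mirzitg both end in -g yet inflect differently (keurnihg, mimirzitg), so the final letter is not what conditions the rule; the second-to-last letter is.
"gogolihl" has second-to-last letter 'h'. The stems whose second-to-last letter is 'h' (kenihg → keurnihg, niwzuhg → niurwzuhg, gimudehw → giurmudehw) insert -ur- after the first vowel.
So gogolihl → gourgolihl.

gourgolihl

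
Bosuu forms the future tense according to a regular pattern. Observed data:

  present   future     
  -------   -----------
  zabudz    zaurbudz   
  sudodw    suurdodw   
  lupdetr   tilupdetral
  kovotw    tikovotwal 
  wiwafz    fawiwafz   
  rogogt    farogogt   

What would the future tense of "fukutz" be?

"fukutz" has second-to-last letter 't'. The stems whose second-to-last letter is 't' (lupdetr → tilupdetral, kovotw → tikovotwal) add ti- … -al around the stem.
So fukutz → tifukutzal.

tifukutzal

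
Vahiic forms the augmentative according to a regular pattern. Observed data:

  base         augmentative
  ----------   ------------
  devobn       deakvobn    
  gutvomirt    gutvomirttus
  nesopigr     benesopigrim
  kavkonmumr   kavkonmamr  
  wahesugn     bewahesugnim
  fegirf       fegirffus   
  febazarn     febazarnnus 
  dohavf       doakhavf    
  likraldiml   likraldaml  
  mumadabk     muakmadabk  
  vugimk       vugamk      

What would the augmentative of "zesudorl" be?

zesudorllus

"zesudorl" has second-to-last letter 'r'. The stems whose second-to-last letter is 'r' (fegirf → fegirffus, febazarn → febazarnnus, gutvomirt → gutvomirttus) double the final consonant and add -us.
The other patterns: stems whose second-to-last letter is 'g' add be- … -im around the stem; stems whose second-to-last letter is 'm' change the last vowel to 'a'; stems whose second-to-last letter is 'b' or 'v' insert -ak- after the first vowel.
So zesudorl → zesudorllus.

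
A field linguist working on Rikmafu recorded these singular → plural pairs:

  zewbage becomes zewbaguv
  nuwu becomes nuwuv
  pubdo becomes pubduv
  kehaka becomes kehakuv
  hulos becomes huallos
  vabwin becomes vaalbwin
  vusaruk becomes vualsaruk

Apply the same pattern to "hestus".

healstus

pubdo and hulos both have last vowel 'o' yet inflect differently (pubduv, huallos), so the last vowel is not what conditions the rule; whether the stem ends in a vowel or a consonant is.
"hestus" ends in a consonant. The stems ending in a consonant (hulos → huallos, vabwin → vaalbwin, vusaruk → vualsaruk) insert -al- after the first vowel.
The other pattern: stems ending in a vowel drop the final letter and add -uv.
So hestus → healstus.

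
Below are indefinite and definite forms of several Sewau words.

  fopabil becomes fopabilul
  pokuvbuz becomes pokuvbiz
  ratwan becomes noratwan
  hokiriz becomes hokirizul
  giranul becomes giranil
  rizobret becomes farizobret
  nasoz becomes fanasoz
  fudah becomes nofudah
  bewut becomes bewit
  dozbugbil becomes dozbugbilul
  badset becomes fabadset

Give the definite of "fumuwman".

badset and bewut both end in -t yet inflect differently (fabadset, bewit), so the final letter is not what conditions the rule; the last vowel is.
"fumuwman" has last vowel 'a'. The stems whose last vowel is 'a' (fudah → nofudah, ratwan → noratwan) add the prefix no-.
So fumuwman → nofumuwman.

nofumuwman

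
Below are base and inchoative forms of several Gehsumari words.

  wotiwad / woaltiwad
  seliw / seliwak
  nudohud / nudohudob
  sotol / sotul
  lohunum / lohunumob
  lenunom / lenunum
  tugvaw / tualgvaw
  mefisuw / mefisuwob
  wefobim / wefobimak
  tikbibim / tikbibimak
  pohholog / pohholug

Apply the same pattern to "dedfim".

seliw and mefisuw both end in -w yet inflect differently (seliwak, mefisuwob), so the final letter is not what conditions the rule; the last vowel is.
"dedfim" has last vowel 'i'. The stems whose last vowel is 'i' (wefobim → wefobimak, seliw → seliwak, tikbibim → tikbibimak) add -ak.
The other patterns: stems whose last vowel is 'u' add -ob; stems whose last vowel is 'a' insert -al- after the first vowel; stems whose last vowel is 'o' change the last vowel to 'u'.
So dedfim → dedfimak.

dedfimak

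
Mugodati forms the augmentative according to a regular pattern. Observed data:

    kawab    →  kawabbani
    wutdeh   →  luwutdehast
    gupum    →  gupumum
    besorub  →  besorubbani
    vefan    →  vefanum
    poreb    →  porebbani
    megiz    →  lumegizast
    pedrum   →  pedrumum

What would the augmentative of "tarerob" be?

poreb and wutdeh both have last vowel 'e' yet inflect differently (porebbani, luwutdehast), so the last vowel is not what conditions the rule; the final letter is.
"tarerob" ends in -b. The stems ending in -b (poreb → porebbani, kawab → kawabbani, besorub → besorubbani) double the final consonant and add -ani.
The other patterns: stems ending in -h or -z add lu- … -ast around the stem; stems ending in -m or -n add -um.
So tarerob → tarerobbani.

tarerobbani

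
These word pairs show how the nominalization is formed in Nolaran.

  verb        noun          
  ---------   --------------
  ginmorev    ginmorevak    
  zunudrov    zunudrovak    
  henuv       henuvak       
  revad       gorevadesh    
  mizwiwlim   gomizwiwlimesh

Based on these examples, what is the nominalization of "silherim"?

gosilherimesh

"silherim" ends in -m. The one such stem in the data (mizwiwlim → gomizwiwlimesh) adds go- … -esh around the stem, so the same rule applies.
The other pattern: stems ending in -v add -ak.
So silherim → gosilherimesh.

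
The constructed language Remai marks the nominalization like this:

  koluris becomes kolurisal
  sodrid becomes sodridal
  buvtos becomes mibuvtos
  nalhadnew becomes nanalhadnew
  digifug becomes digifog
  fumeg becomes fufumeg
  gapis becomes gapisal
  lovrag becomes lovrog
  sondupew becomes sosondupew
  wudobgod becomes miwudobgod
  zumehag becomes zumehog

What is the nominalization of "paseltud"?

paseltod

sodrid and wudobgod both end in -d yet inflect differently (sodridal, miwudobgod), so the final letter is not what conditions the rule; the last vowel is.
"paseltud" has last vowel 'u'. The one such stem in the data (digifug → digifog) changes the last vowel to 'o' (as do zumehag, lovrag), so the same rule applies.
So paseltud → paseltod.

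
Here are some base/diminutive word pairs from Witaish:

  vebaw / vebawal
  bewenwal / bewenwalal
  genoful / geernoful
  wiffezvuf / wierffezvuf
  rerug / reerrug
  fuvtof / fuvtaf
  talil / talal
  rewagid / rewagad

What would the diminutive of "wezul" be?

"wezul" has last vowel 'u'. The stems whose last vowel is 'u' (genoful → geernoful, wiffezvuf → wierffezvuf, rerug → reerrug) insert -er- after the first vowel.
So wezul → weerzul.

weerzul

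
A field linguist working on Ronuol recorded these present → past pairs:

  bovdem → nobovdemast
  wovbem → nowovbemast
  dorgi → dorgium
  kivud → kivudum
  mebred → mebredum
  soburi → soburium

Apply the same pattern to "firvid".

mebred and wovbem both have last vowel 'e' yet inflect differently (mebredum, nowovbemast), so the last vowel is not what conditions the rule; the final letter is.
"firvid" ends in -d. The stems ending in -d (kivud → kivudum, mebred → mebredum) add -um.
So firvid → firvidum.

firvidum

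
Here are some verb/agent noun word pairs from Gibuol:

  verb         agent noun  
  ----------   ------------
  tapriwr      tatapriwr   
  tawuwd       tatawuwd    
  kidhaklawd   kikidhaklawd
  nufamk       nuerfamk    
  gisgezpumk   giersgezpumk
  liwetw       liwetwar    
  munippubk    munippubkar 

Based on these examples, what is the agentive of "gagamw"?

gaergamw

nufamk and munippubk both end in -k yet inflect differently (nuerfamk, munippubkar), so the final letter is not what conditions the rule; the second-to-last letter is.
"gagamw" has second-to-last letter 'm'. The stems whose second-to-last letter is 'm' (nufamk → nuerfamk, gisgezpumk → giersgezpumk) insert -er- after the first vowel.
The other patterns: stems whose second-to-last letter is 'w' repeat the first consonant+vowel as a prefix; stems whose second-to-last letter is 'b' or 't' add -ar.
So gagamw → gaergamw.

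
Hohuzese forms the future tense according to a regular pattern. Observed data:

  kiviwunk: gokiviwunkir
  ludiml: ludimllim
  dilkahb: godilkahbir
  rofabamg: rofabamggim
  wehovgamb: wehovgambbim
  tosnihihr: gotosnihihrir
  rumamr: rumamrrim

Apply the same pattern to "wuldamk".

wuldamkkim

"wuldamk" has second-to-last letter 'm'. The stems whose second-to-last letter is 'm' (ludiml → ludimllim, rumamr → rumamrrim, rofabamg → rofabamggim) double the final consonant and add -im.
So wuldamk → wuldamkkim.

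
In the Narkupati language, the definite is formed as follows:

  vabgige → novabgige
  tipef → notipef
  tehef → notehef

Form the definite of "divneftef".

nodivneftef

Every pair shown (vabgige → novabgige, tipef → notipef, tehef → notehef) follows the same rule: add the prefix no-.
So divneftef → nodivneftef.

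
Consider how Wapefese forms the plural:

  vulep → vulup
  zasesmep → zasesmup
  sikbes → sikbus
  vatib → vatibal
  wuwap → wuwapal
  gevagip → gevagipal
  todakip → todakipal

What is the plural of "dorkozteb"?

vulep and wuwap both end in -p yet inflect differently (vulup, wuwapal), so the final letter is not what conditions the rule; the last vowel is.
"dorkozteb" has last vowel 'e'. The stems whose last vowel is 'e' (vulep → vulup, zasesmep → zasesmup, sikbes → sikbus) change the last vowel to 'u'.
So dorkozteb → dorkoztub.

dorkoztub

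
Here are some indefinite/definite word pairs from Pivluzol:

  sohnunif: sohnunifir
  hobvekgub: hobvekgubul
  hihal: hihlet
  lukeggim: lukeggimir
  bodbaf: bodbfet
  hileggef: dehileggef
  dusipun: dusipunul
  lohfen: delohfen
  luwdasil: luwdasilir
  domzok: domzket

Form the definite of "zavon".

hileggef and bodbaf both end in -f yet inflect differently (dehileggef, bodbfet), so the final letter is not what conditions the rule; the last vowel is.
"zavon" has last vowel 'o'. The one such stem in the data (domzok → domzket) deletes the last vowel and adds -et (as do hihal, bodbaf), so the same rule applies.
So zavon → zavnet.

zavnet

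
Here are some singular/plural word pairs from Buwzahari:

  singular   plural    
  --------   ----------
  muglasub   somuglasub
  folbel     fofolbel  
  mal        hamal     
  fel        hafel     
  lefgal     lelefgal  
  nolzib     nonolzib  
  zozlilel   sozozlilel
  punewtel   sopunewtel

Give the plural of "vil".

mal and lefgal both end in -l yet inflect differently (hamal, lelefgal), so the final letter is not what conditions the rule; the number of vowels is.
"vil" has 1 vowel. The stems with 1 vowel (mal → hamal, fel → hafel) add the prefix ha-.
So vil → havil.

havil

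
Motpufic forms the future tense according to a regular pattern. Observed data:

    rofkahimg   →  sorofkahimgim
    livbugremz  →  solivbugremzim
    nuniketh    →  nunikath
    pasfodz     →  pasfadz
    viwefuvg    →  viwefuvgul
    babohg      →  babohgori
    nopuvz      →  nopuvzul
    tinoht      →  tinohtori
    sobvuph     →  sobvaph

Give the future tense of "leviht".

levihtori

"leviht" has second-to-last letter 'h'. The stems whose second-to-last letter is 'h' (babohg → babohgori, tinoht → tinohtori) add -ori.
The other patterns: stems whose second-to-last letter is 'v' add -ul; stems whose second-to-last letter is 'm' add so- … -im around the stem; stems whose second-to-last letter is 'd', 'p' or 't' change the last vowel to 'a'.
So leviht → levihtori.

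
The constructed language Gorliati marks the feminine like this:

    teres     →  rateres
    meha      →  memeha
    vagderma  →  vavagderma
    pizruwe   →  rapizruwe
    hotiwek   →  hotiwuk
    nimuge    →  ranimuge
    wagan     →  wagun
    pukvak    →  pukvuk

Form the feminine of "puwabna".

"puwabna" ends in -a. The stems ending in -a (vagderma → vavagderma, meha → memeha) repeat the first consonant+vowel as a prefix.
So puwabna → pupuwabna.

pupuwabna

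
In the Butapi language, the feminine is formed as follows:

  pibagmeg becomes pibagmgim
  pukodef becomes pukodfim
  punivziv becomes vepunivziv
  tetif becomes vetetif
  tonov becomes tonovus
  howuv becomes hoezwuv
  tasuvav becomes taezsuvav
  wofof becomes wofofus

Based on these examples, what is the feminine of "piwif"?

vepiwif

"piwif" has last vowel 'i'. The stems whose last vowel is 'i' (tetif → vetetif, punivziv → vepunivziv) add the prefix ve-.
So piwif → vepiwif.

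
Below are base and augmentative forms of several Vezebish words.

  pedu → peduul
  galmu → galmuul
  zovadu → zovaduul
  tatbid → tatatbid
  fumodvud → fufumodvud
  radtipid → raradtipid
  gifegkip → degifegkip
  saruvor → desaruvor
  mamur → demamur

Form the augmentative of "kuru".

kuruul

pedu and fumodvud both have last vowel 'u' yet inflect differently (peduul, fufumodvud), so the last vowel is not what conditions the rule; the final letter is.
"kuru" ends in -u. The stems ending in -u (pedu → peduul, galmu → galmuul, zovadu → zovaduul) add -ul.
So kuru → kuruul.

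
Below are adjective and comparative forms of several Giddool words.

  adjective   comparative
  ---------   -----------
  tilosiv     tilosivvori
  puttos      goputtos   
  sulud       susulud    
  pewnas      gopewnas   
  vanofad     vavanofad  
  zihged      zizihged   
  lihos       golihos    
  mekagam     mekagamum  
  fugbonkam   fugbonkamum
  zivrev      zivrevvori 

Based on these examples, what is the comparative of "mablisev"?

mablisevvori

zivrev and zihged both have last vowel 'e' yet inflect differently (zivrevvori, zizihged), so the last vowel is not what conditions the rule; the final letter is.
"mablisev" ends in -v. The stems ending in -v (tilosiv → tilosivvori, zivrev → zivrevvori) double the final consonant and add -ori.
The other patterns: stems ending in -s add the prefix go-; stems ending in -d repeat the first consonant+vowel as a prefix; stems ending in -m add -um.
So mablisev → mablisevvori.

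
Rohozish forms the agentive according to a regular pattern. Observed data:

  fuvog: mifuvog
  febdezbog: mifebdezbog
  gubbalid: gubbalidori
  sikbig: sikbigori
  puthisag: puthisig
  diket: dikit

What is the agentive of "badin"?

fuvog and sikbig both end in -g yet inflect differently (mifuvog, sikbigori), so the final letter is not what conditions the rule; the last vowel is.
"badin" has last vowel 'i'. The stems whose last vowel is 'i' (gubbalid → gubbalidori, sikbig → sikbigori) add -ori.
The other patterns: stems whose last vowel is 'o' add the prefix mi-; stems whose last vowel is 'a' or 'e' change the last vowel to 'i'.
So badin → badinori.

badinori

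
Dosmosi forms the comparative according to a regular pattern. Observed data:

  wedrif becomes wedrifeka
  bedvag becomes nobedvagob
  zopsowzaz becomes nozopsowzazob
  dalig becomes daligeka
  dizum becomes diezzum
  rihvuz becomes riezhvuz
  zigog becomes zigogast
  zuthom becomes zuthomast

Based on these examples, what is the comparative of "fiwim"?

zuthom and dizum both end in -m yet inflect differently (zuthomast, diezzum), so the final letter is not what conditions the rule; the last vowel is.
"fiwim" has last vowel 'i'. The stems whose last vowel is 'i' (wedrif → wedrifeka, dalig → daligeka) add -eka.
So fiwim → fiwimeka.

fiwimeka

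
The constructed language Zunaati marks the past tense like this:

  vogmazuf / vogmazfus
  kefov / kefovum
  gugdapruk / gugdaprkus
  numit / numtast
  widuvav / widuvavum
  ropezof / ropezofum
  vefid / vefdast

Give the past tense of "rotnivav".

rotnivavum

ropezof and vogmazuf both end in -f yet inflect differently (ropezofum, vogmazfus), so the final letter is not what conditions the rule; the last vowel is.
"rotnivav" has last vowel 'a'. The one such stem in the data (widuvav → widuvavum) adds -um, so the same rule applies.
The other patterns: stems whose last vowel is 'u' delete the last vowel and add -us; stems whose last vowel is 'i' delete the last vowel and add -ast.
So rotnivav → rotnivavum.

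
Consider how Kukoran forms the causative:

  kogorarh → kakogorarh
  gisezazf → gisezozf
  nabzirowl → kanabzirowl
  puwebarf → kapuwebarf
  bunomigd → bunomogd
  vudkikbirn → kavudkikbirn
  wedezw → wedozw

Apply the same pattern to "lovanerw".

puwebarf and gisezazf both end in -f yet inflect differently (kapuwebarf, gisezozf), so the final letter is not what conditions the rule; the second-to-last letter is.
"lovanerw" has second-to-last letter 'r'. The stems whose second-to-last letter is 'r' (kogorarh → kakogorarh, puwebarf → kapuwebarf, vudkikbirn → kavudkikbirn) add the prefix ka-.
The other pattern: stems whose second-to-last letter is 'g' or 'z' change the last vowel to 'o'.
So lovanerw → kalovanerw.

kalovanerw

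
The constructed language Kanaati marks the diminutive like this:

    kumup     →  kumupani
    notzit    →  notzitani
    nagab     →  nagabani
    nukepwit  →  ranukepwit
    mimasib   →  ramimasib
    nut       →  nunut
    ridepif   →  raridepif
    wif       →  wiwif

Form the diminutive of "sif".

nut and notzit both end in -t yet inflect differently (nunut, notzitani), so the final letter is not what conditions the rule; the number of vowels is.
"sif" has 1 vowel. The stems with 1 vowel (wif → wiwif, nut → nunut) repeat the first consonant+vowel as a prefix.
So sif → sisif.

sisif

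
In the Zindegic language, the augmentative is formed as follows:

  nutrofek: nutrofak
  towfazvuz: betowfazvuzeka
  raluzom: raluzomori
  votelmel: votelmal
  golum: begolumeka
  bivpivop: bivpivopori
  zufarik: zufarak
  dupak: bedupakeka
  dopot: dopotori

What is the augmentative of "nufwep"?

raluzom and golum both end in -m yet inflect differently (raluzomori, begolumeka), so the final letter is not what conditions the rule; the last vowel is.
"nufwep" has last vowel 'e'. The stems whose last vowel is 'e' (nutrofek → nutrofak, votelmel → votelmal) change the last vowel to 'a'.
The other patterns: stems whose last vowel is 'o' add -ori; stems whose last vowel is 'a' or 'u' add be- … -eka around the stem.
So nufwep → nufwap.

nufwap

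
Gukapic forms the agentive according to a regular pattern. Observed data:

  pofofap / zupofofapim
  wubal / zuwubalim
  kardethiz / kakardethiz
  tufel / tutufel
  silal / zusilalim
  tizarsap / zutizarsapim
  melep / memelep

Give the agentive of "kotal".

wubal and tufel both end in -l yet inflect differently (zuwubalim, tutufel), so the final letter is not what conditions the rule; the last vowel is.
"kotal" has last vowel 'a'. The stems whose last vowel is 'a' (wubal → zuwubalim, silal → zusilalim, pofofap → zupofofapim) add zu- … -im around the stem.
The other pattern: stems whose last vowel is 'e' or 'i' repeat the first consonant+vowel as a prefix.
So kotal → zukotalim.

zukotalim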